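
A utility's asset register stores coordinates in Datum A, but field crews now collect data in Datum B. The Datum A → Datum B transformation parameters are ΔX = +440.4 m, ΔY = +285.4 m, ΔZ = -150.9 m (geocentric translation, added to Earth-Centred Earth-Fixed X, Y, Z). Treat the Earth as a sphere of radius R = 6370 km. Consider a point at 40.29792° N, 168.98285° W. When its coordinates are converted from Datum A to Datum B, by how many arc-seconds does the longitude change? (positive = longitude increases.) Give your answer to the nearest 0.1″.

Δλ = -8.3″

sin φ = 0.646762, cos φ = 0.762692, sin λ = -0.191103, cos λ = -0.981570.
East component: ΔE = −sin λ·ΔX + cos λ·ΔY = −(-0.191103)(440.4) + (-0.981570)(285.4) = -195.98 m.
1° of latitude spans πR/180 = 111177 m; at latitude φ, 1° of longitude spans that × cos φ = 84794.1 m, so Δλ = -195.98 / 84794.1 × 3600 = -8.320″.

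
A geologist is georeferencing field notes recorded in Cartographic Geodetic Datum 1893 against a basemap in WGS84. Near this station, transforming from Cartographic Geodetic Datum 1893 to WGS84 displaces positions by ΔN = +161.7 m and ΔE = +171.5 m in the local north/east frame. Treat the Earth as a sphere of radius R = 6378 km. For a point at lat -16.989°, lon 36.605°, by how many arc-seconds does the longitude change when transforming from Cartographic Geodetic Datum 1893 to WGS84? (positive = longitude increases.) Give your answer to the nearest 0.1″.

Δλ = 5.8″

At latitude -16.989°, cos φ = 0.956361.
One radian of longitude at latitude φ spans R cos φ, so Δλ = ΔE / (R cos φ) = 171.5 / (6378000 × 0.956361) = 2.8116e-05 rad = 5.799″.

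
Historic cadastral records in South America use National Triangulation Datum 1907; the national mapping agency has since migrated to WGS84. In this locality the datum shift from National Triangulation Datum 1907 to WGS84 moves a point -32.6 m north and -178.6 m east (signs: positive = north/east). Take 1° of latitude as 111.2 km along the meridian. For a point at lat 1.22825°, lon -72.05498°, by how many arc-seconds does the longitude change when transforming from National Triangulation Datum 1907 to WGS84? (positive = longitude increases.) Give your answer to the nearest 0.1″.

Δλ = -5.8″

At latitude 1.22825°, cos φ = 0.999770.
1° of longitude at this latitude = 111.2 × cos φ = 111.17 km, so Δλ = -178.6 / 111174.5 = -0.0016065° = -5.783″.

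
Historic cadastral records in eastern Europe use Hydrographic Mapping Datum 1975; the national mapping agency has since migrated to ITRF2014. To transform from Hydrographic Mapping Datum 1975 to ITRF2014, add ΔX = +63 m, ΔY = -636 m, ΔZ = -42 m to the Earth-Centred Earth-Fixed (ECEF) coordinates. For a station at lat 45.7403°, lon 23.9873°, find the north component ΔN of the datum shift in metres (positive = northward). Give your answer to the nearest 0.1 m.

At φ = 45.7403°, λ = 23.9873°: sin φ = 0.716184, cos φ = 0.697912, sin λ = 0.406534, cos λ = 0.913636.
ΔN = −sin φ cos λ·ΔX − sin φ sin λ·ΔY + cos φ·ΔZ = −(0.716184)(0.913636)(63) − (0.716184)(0.406534)(-636) + (0.697912)(-42) = 114.64 m.

ΔN = 114.6 m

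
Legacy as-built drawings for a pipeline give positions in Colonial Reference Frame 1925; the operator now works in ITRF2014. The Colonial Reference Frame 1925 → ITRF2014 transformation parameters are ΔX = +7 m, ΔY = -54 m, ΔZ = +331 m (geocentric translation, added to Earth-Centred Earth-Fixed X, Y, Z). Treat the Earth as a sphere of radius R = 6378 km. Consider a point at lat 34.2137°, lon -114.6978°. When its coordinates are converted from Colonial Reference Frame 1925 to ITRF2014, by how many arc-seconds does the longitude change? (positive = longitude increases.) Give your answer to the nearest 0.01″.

Δλ = 1.13″

sin φ = 0.562281, cos φ = 0.826946, sin λ = -0.908524, cos λ = -0.417832.
East component: ΔE = −sin λ·ΔX + cos λ·ΔY = −(-0.908524)(7) + (-0.417832)(-54) = 28.92 m.
1° of latitude spans πR/180 = 111317 m; at latitude φ, 1° of longitude spans that × cos φ = 92053.2 m, so Δλ = 28.92 / 92053.2 × 3600 = 1.131″.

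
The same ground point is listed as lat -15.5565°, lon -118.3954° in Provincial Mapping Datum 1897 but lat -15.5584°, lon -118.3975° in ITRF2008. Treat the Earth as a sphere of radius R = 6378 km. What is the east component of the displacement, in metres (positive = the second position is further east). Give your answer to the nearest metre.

ΔE = -225 m

Δφ = -15.5584° − -15.5565° = -0.0019°; Δλ = -118.3975° − -118.3954° = -0.0021°.
1° along a meridian = πR/180 = 111317 m.
ΔN = Δφ × 111317 = -211.5 m; ΔE = Δλ × 111317 × cos(-15.5565°) = -0.0021 × 111317 × 0.963366 = -225.2 m.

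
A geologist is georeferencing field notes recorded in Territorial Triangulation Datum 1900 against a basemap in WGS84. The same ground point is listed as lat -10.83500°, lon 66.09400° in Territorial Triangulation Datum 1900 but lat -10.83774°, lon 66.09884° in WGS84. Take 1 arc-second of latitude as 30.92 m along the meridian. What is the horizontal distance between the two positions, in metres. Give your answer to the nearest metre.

611 m

Δφ = -10.83774° − -10.83500° = -0.00274°; Δλ = 66.09884° − 66.09400° = +0.00484°.
1° of latitude = 3600 × 30.92 = 111312 m.
ΔN = Δφ × 111312 = -305.0 m; ΔE = Δλ × 111312 × cos(-10.83500°) = +0.00484 × 111312 × 0.982173 = 529.1 m.
Distance = √(ΔE² + ΔN²) = √(529.1² + (-305.0)²) = 610.8 m.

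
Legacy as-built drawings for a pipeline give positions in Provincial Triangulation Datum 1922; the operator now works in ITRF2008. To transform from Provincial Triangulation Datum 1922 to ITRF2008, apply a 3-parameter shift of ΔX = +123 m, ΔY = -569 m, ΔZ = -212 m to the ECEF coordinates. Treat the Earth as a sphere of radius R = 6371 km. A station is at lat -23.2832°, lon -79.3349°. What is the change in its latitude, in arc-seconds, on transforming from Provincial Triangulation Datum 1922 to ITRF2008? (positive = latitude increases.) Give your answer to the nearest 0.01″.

Δφ = 1.14″

sin φ = -0.395276, cos φ = 0.918562, sin λ = -0.982726, cos λ = 0.185068.
North component: ΔN = −sin φ cos λ·ΔX − sin φ sin λ·ΔY + cos φ·ΔZ = −(-0.395276)(0.185068)(123) − (-0.395276)(-0.982726)(-569) + (0.918562)(-212) = 35.29 m.
1° of latitude spans πR/180 = 111195 m, so Δφ = 35.29 / 111195 × 3600 = 1.143″.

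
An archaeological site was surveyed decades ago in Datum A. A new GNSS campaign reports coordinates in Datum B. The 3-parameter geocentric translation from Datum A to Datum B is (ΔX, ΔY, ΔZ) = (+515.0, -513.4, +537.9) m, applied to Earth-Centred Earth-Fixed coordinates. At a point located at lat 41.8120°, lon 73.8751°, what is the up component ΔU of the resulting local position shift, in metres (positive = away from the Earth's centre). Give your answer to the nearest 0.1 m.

At φ = 41.8120°, λ = 73.8751°: sin φ = 0.666689, cos φ = 0.745336, sin λ = 0.960659, cos λ = 0.277732.
ΔU = cos φ cos λ·ΔX + cos φ sin λ·ΔY + sin φ·ΔZ = (0.745336)(0.277732)(515.0) + (0.745336)(0.960659)(-513.4) + (0.666689)(537.9) = 97.62 m.

ΔU = 97.6 m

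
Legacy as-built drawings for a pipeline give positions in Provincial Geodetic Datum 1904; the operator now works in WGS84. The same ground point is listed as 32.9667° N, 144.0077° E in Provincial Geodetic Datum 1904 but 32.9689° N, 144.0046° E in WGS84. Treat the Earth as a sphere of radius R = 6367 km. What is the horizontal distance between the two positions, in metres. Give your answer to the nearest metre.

Δφ = 32.9689° − 32.9667° = +0.0022°; Δλ = 144.0046° − 144.0077° = -0.0031°.
1° along a meridian = πR/180 = 111125 m.
ΔN = Δφ × 111125 = 244.5 m; ΔE = Δλ × 111125 × cos(32.9667°) = -0.0031 × 111125 × 0.838987 = -289.0 m.
Distance = √(ΔE² + ΔN²) = √((-289.0)² + 244.5²) = 378.6 m.

379 m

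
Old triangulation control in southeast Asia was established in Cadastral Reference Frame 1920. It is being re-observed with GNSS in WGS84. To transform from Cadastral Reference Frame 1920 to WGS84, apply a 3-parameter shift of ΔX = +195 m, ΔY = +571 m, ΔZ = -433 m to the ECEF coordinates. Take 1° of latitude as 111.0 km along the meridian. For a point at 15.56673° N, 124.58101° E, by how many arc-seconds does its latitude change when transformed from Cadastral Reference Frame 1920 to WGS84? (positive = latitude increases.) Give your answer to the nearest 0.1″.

Δφ = -16.7″

sin φ = 0.268360, cos φ = 0.963319, sin λ = 0.823325, cos λ = -0.567571.
North component: ΔN = −sin φ cos λ·ΔX − sin φ sin λ·ΔY + cos φ·ΔZ = −(0.268360)(-0.567571)(195) − (0.268360)(0.823325)(571) + (0.963319)(-433) = -513.58 m.
1° of latitude spans 111000 m, so Δφ = -513.58 / 111000 × 3600 = -16.657″.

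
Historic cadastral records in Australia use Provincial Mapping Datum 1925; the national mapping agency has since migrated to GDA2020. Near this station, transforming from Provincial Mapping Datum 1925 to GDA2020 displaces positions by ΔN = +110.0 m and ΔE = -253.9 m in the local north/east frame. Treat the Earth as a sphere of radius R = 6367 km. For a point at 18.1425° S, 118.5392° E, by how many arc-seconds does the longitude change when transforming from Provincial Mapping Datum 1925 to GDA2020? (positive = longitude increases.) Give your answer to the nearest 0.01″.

Δλ = -8.66″

At latitude -18.1425°, cos φ = 0.950285.
One radian of longitude at latitude φ spans R cos φ, so Δλ = ΔE / (R cos φ) = -253.9 / (6367000 × 0.950285) = -4.1964e-05 rad = -8.656″.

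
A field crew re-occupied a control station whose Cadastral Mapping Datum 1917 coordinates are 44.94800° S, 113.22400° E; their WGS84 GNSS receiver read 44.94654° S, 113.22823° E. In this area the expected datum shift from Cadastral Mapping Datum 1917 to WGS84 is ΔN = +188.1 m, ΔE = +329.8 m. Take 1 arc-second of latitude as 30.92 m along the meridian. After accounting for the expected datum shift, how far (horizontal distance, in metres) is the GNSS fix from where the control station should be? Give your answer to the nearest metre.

Observed coordinate differences: Δφ = +0.00146°, Δλ = +0.00423°.
Converting to metres (1° lat = 111312 m, cos φ = 0.707748): observed ΔN = 162.5 m, observed ΔE = 333.2 m.
Subtracting the expected shift leaves a residual of 162.5 − (188.1) = -25.6 m north and 333.2 − (329.8) = 3.4 m east.
Residual distance = √((-25.6)² + 3.4²) = 25.8 m.

26 m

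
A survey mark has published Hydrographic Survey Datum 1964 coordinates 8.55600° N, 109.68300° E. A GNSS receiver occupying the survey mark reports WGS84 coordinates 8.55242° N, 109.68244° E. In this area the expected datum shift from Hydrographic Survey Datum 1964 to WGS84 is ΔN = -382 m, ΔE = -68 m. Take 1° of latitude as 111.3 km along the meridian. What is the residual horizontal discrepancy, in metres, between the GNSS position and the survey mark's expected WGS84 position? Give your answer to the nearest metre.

Observed coordinate differences: Δφ = -0.00358°, Δλ = -0.00056°.
Converting to metres (1° lat = 111300 m, cos φ = 0.988871): observed ΔN = -398.5 m, observed ΔE = -61.6 m.
Subtracting the expected shift leaves a residual of -398.5 − (-382) = -16.5 m north and -61.6 − (-68) = 6.4 m east.
Residual distance = √((-16.5)² + 6.4²) = 17.6 m.

18 m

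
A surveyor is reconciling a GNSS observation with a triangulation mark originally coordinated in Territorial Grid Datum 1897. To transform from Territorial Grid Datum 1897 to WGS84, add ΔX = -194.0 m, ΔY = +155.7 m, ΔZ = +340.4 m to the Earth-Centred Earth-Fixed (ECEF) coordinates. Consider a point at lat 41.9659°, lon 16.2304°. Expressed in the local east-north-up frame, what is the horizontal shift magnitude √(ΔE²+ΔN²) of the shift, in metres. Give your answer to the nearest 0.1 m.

The local east axis at (φ, λ) is (−sin λ, cos λ, 0), so ΔE = −sin(16.2304°)·(-194.0) + cos(16.2304°)·155.7 = 203.72 m.
The local north axis is (−sin φ cos λ, −sin φ sin λ, cos φ), giving ΔN = 124.555 − 29.100 + 253.102 = 348.56 m.
Horizontal magnitude = √(ΔE² + ΔN²) = √(203.72² + 348.56²) = 403.72 m.

403.7 m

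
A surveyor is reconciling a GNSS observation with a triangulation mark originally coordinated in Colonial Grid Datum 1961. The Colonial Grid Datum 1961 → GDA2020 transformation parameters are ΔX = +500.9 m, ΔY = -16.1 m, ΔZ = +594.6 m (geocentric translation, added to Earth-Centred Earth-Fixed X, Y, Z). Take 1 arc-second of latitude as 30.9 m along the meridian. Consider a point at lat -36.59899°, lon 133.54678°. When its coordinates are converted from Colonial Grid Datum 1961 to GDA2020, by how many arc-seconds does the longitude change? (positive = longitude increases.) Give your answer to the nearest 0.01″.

Δλ = -14.19″

sin φ = -0.596211, cos φ = 0.802828, sin λ = 0.724812, cos λ = -0.688947.
East component: ΔE = −sin λ·ΔX + cos λ·ΔY = −(0.724812)(500.9) + (-0.688947)(-16.1) = -351.97 m.
1° of latitude spans 3600 × 30.90 = 111240 m; at latitude φ, 1° of longitude spans that × cos φ = 89306.6 m, so Δλ = -351.97 / 89306.6 × 3600 = -14.188″.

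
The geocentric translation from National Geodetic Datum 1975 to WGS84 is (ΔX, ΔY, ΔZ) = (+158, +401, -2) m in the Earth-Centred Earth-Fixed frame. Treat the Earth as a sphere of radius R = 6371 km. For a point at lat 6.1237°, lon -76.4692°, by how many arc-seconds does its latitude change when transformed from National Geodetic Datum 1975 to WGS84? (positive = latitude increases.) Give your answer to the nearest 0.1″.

Δφ = 1.2″

sin φ = 0.106675, cos φ = 0.994294, sin λ = -0.972244, cos λ = 0.233968.
North component: ΔN = −sin φ cos λ·ΔX − sin φ sin λ·ΔY + cos φ·ΔZ = −(0.106675)(0.233968)(158) − (0.106675)(-0.972244)(401) + (0.994294)(-2) = 35.66 m.
1° of latitude spans πR/180 = 111195 m, so Δφ = 35.66 / 111195 × 3600 = 1.154″.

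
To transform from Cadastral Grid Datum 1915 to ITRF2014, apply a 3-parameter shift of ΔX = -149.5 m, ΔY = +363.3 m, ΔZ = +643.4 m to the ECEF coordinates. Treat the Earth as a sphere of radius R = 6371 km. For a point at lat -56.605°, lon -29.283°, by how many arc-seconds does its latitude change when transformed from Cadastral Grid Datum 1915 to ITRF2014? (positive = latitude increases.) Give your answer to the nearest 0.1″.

sin φ = -0.834896, cos φ = 0.550408, sin λ = -0.489124, cos λ = 0.872214.
North component: ΔN = −sin φ cos λ·ΔX − sin φ sin λ·ΔY + cos φ·ΔZ = −(-0.834896)(0.872214)(-149.5) − (-0.834896)(-0.489124)(363.3) + (0.550408)(643.4) = 96.91 m.
1° of latitude spans πR/180 = 111195 m, so Δφ = 96.91 / 111195 × 3600 = 3.137″.

Δφ = 3.1″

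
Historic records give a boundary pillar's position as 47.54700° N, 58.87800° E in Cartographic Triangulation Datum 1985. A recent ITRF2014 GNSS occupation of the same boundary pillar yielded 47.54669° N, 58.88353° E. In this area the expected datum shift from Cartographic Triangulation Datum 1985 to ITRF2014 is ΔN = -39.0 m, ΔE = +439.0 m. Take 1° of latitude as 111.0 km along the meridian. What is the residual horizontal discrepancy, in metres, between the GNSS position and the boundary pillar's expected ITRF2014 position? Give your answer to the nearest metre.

25 m

Observed coordinate differences: Δφ = -0.00031°, Δλ = +0.00553°.
Converting to metres (1° lat = 111000 m, cos φ = 0.674985): observed ΔN = -34.4 m, observed ΔE = 414.3 m.
Subtracting the expected shift leaves a residual of -34.4 − (-39.0) = 4.6 m north and 414.3 − (439.0) = -24.7 m east.
Residual distance = √(4.6² + (-24.7)²) = 25.1 m.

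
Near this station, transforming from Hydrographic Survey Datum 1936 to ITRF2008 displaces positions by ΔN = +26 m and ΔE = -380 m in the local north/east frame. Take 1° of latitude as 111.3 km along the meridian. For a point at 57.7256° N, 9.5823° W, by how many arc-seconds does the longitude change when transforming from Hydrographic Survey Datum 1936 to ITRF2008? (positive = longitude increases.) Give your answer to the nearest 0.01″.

At latitude 57.7256°, cos φ = 0.533975.
1° of longitude at this latitude = 111.3 × cos φ = 59.43 km, so Δλ = -380.0 / 59431.4 = -0.0063939° = -23.018″.

Δλ = -23.02″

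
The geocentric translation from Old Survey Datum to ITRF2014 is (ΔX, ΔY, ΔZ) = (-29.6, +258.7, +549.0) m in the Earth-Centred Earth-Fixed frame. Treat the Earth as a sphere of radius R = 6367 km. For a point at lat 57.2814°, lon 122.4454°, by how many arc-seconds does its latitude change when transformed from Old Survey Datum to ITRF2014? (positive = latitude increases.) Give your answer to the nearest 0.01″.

Δφ = 3.23″

sin φ = 0.841335, cos φ = 0.540513, sin λ = 0.843903, cos λ = -0.536496.
North component: ΔN = −sin φ cos λ·ΔX − sin φ sin λ·ΔY + cos φ·ΔZ = −(0.841335)(-0.536496)(-29.6) − (0.841335)(0.843903)(258.7) + (0.540513)(549.0) = 99.70 m.
1° of latitude spans πR/180 = 111125 m, so Δφ = 99.70 / 111125 × 3600 = 3.230″.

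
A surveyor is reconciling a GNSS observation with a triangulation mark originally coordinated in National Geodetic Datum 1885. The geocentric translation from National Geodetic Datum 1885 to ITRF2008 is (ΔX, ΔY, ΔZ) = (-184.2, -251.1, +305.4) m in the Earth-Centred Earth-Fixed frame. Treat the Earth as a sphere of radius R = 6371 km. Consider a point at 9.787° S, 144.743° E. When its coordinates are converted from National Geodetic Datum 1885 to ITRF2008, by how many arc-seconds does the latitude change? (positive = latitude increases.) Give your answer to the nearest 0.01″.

sin φ = -0.169986, cos φ = 0.985446, sin λ = 0.577245, cos λ = -0.816571.
North component: ΔN = −sin φ cos λ·ΔX − sin φ sin λ·ΔY + cos φ·ΔZ = −(-0.169986)(-0.816571)(-184.2) − (-0.169986)(0.577245)(-251.1) + (0.985446)(305.4) = 301.88 m.
1° of latitude spans πR/180 = 111195 m, so Δφ = 301.88 / 111195 × 3600 = 9.774″.

Δφ = 9.77″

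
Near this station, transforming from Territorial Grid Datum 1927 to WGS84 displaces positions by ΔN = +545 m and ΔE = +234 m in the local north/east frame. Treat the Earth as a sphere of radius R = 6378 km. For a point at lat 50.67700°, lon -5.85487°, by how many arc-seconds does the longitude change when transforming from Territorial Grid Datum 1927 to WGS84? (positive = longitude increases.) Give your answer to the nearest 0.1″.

Δλ = 11.9″

At latitude 50.67700°, cos φ = 0.633691.
One radian of longitude at latitude φ spans R cos φ, so Δλ = ΔE / (R cos φ) = 234.0 / (6378000 × 0.633691) = 5.7897e-05 rad = 11.942″.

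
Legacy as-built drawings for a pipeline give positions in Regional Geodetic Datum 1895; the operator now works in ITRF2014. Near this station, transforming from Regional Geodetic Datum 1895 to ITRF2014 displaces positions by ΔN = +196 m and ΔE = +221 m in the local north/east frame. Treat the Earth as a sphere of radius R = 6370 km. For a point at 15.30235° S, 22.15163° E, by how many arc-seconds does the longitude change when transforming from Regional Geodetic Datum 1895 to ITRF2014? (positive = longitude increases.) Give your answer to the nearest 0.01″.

At latitude -15.30235°, cos φ = 0.964547.
One radian of longitude at latitude φ spans R cos φ, so Δλ = ΔE / (R cos φ) = 221.0 / (6370000 × 0.964547) = 3.5969e-05 rad = 7.419″.

Δλ = 7.42″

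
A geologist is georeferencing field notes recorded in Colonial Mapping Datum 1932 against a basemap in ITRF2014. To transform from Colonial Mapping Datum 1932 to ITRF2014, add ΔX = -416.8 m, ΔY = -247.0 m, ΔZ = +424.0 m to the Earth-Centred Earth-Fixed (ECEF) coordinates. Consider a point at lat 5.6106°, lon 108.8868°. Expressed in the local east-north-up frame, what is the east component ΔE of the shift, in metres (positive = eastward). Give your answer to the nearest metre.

At φ = 5.6106°, λ = 108.8868°: sin φ = 0.097767, cos φ = 0.995209, sin λ = 0.946160, cos λ = -0.323699.
ΔE = −sin λ·ΔX + cos λ·ΔY = −(0.946160)·(-416.8) + (-0.323699)·(-247.0) = 474.31 m.

ΔE = 474 m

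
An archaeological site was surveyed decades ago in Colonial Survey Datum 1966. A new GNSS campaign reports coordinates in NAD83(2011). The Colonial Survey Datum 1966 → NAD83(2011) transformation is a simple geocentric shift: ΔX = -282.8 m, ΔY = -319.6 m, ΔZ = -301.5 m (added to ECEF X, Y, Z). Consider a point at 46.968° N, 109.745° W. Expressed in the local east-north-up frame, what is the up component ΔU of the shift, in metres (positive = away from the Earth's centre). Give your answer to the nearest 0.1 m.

At φ = 46.968°, λ = -109.745°: sin φ = 0.730973, cos φ = 0.682407, sin λ = -0.941206, cos λ = -0.337835.
ΔU = cos φ cos λ·ΔX + cos φ sin λ·ΔY + sin φ·ΔZ = (0.682407)(-0.337835)(-282.8) + (0.682407)(-0.941206)(-319.6) + (0.730973)(-301.5) = 50.08 m.

ΔU = 50.1 m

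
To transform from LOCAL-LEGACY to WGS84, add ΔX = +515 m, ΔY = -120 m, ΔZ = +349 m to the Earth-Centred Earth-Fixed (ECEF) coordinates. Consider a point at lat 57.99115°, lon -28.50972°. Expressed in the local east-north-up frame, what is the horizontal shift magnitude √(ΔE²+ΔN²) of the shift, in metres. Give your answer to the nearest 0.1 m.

At φ = 57.99115°, λ = -28.50972°: sin φ = 0.847966, cos φ = 0.530050, sin λ = -0.477308, cos λ = 0.878736.
ΔE = −sin λ·ΔX + cos λ·ΔY = −(-0.477308)·(515) + (0.878736)·(-120) = 140.37 m.
ΔN = −sin φ cos λ·ΔX − sin φ sin λ·ΔY + cos φ·ΔZ = −(0.847966)(0.878736)(515) − (0.847966)(-0.477308)(-120) + (0.530050)(349) = -247.33 m.
Horizontal magnitude = √(ΔE² + ΔN²) = √(140.37² + (-247.33)²) = 284.38 m.

284.4 m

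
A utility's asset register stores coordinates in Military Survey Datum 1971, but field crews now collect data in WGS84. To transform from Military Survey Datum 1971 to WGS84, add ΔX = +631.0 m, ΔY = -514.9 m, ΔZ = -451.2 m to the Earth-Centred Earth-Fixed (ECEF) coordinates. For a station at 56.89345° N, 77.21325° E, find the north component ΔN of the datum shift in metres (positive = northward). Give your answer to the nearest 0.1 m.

ΔN = 57.2 m

The local north axis is (−sin φ cos λ, −sin φ sin λ, cos φ), giving ΔN = -116.983 + 420.613 − 246.444 = 57.19 m.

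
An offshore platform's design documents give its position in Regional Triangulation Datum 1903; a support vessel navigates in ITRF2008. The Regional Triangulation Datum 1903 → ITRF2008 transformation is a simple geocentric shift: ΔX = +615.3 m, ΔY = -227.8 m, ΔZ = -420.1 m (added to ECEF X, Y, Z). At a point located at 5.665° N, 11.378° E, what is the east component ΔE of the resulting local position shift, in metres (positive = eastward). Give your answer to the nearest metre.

The local east axis at (φ, λ) is (−sin λ, cos λ, 0), so ΔE = −sin(11.378°)·615.3 + cos(11.378°)·(-227.8) = -344.71 m.

ΔE = -345 m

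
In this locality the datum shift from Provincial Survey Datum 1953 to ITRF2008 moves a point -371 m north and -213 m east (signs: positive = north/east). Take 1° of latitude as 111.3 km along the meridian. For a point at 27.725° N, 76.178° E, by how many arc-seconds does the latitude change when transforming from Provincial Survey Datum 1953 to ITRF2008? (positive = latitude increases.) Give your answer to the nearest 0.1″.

Δφ = -12.0″

1° of latitude = 111.3 km, so Δφ = -371.0 / 111300 = -0.0033333° = -12.000″.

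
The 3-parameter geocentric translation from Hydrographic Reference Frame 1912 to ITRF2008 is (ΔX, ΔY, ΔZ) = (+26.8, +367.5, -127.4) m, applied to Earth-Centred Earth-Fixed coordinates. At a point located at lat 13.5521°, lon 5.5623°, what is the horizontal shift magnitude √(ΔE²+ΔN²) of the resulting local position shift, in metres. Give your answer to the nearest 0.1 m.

388.7 m

The local east axis at (φ, λ) is (−sin λ, cos λ, 0), so ΔE = −sin(5.5623°)·26.8 + cos(5.5623°)·367.5 = 363.17 m.
The local north axis is (−sin φ cos λ, −sin φ sin λ, cos φ), giving ΔN = -6.250 − 8.347 − 123.853 = -138.45 m.
Horizontal magnitude = √(ΔE² + ΔN²) = √(363.17² + (-138.45)²) = 388.67 m.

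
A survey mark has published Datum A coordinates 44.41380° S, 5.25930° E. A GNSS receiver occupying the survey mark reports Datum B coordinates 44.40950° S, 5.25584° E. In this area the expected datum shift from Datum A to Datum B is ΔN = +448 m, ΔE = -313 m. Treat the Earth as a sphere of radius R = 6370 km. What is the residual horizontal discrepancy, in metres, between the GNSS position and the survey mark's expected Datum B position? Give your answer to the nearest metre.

49 m

Observed coordinate differences: Δφ = +0.00430°, Δλ = -0.00346°.
Converting to metres (1° lat = 111177 m, cos φ = 0.714304): observed ΔN = 478.1 m, observed ΔE = -274.8 m.
Subtracting the expected shift leaves a residual of 478.1 − (448) = 30.1 m north and -274.8 − (-313) = 38.2 m east.
Residual distance = √(30.1² + 38.2²) = 48.6 m.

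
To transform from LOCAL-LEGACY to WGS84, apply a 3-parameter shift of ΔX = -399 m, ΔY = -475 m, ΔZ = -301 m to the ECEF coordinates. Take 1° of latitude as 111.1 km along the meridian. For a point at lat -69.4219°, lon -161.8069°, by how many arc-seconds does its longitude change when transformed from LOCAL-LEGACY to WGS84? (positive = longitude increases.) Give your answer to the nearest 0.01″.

sin φ = -0.936194, cos φ = 0.351484, sin λ = -0.312221, cos λ = -0.950010.
East component: ΔE = −sin λ·ΔX + cos λ·ΔY = −(-0.312221)(-399) + (-0.950010)(-475) = 326.68 m.
1° of latitude spans 111100 m; at latitude φ, 1° of longitude spans that × cos φ = 39049.9 m, so Δλ = 326.68 / 39049.9 × 3600 = 30.116″.

Δλ = 30.12″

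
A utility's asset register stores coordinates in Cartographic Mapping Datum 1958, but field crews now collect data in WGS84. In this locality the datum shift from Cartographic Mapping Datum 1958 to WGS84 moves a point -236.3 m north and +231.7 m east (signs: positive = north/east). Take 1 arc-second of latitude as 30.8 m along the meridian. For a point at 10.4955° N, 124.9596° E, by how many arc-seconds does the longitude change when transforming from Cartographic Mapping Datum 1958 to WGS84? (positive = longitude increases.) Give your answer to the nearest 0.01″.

Δλ = 7.65″

At latitude 10.4955°, cos φ = 0.983269.
1″ of longitude at this latitude = 30.80 × cos φ = 30.2847 m, so Δλ = 231.7 / 30.2847 = 7.651″.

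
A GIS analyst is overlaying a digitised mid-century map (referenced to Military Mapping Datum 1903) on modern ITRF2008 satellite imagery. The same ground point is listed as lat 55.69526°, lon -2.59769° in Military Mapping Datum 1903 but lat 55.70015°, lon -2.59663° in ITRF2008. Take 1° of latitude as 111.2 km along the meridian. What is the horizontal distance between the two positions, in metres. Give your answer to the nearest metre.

548 m

Δφ = 55.70015° − 55.69526° = +0.00489°; Δλ = -2.59663° − -2.59769° = +0.00106°.
ΔN = Δφ × 111200 = 543.8 m; ΔE = Δλ × 111200 × cos(55.69526°) = +0.00106 × 111200 × 0.563594 = 66.4 m.
Distance = √(ΔE² + ΔN²) = √(66.4² + 543.8²) = 547.8 m.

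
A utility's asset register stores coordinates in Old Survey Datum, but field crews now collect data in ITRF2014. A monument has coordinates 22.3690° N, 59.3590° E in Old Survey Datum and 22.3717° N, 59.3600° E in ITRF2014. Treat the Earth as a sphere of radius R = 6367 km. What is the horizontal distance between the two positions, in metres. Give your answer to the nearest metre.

Δφ = 22.3717° − 22.3690° = +0.0027°; Δλ = 59.3600° − 59.3590° = +0.0010°.
1° along a meridian = πR/180 = 111125 m.
ΔN = Δφ × 111125 = 300.0 m; ΔE = Δλ × 111125 × cos(22.3690°) = +0.0010 × 111125 × 0.924752 = 102.8 m.
Distance = √(ΔE² + ΔN²) = √(102.8² + 300.0²) = 317.1 m.

317 m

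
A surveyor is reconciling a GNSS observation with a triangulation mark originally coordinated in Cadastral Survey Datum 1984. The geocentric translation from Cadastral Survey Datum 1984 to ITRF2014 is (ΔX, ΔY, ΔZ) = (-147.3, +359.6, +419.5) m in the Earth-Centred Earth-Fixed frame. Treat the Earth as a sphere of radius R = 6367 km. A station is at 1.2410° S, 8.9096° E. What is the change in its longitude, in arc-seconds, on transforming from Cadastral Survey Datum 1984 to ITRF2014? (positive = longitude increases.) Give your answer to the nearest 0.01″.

Δλ = 12.25″

sin φ = -0.021658, cos φ = 0.999765, sin λ = 0.154876, cos λ = 0.987934.
East component: ΔE = −sin λ·ΔX + cos λ·ΔY = −(0.154876)(-147.3) + (0.987934)(359.6) = 378.07 m.
1° of latitude spans πR/180 = 111125 m; at latitude φ, 1° of longitude spans that × cos φ = 111099.0 m, so Δλ = 378.07 / 111099.0 × 3600 = 12.251″.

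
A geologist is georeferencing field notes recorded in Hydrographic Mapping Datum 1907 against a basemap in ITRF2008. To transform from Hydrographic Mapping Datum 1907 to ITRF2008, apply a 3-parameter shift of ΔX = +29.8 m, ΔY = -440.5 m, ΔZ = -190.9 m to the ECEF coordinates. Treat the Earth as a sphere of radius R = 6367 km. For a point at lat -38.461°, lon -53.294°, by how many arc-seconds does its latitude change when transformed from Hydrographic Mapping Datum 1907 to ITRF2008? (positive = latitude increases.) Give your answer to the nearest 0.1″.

sin φ = -0.621982, cos φ = 0.783032, sin λ = -0.801713, cos λ = 0.597709.
North component: ΔN = −sin φ cos λ·ΔX − sin φ sin λ·ΔY + cos φ·ΔZ = −(-0.621982)(0.597709)(29.8) − (-0.621982)(-0.801713)(-440.5) + (0.783032)(-190.9) = 81.25 m.
1° of latitude spans πR/180 = 111125 m, so Δφ = 81.25 / 111125 × 3600 = 2.632″.

Δφ = 2.6″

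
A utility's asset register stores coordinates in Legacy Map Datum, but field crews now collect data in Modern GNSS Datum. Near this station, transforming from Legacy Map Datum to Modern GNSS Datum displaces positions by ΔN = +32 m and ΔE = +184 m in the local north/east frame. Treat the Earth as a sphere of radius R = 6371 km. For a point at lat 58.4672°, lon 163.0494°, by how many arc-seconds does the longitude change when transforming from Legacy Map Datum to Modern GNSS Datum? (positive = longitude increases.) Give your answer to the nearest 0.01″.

At latitude 58.4672°, cos φ = 0.522987.
One radian of longitude at latitude φ spans R cos φ, so Δλ = ΔE / (R cos φ) = 184.0 / (6371000 × 0.522987) = 5.5223e-05 rad = 11.391″.

Δλ = 11.39″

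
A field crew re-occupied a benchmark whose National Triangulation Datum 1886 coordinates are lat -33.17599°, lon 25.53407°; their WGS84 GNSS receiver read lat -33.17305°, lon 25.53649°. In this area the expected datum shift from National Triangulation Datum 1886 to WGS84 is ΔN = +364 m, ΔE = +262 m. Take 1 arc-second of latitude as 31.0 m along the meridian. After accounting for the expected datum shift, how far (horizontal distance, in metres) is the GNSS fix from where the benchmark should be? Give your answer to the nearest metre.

Observed coordinate differences: Δφ = +0.00294°, Δλ = +0.00242°.
Converting to metres (1° lat = 111600 m, cos φ = 0.836994): observed ΔN = 328.1 m, observed ΔE = 226.0 m.
Subtracting the expected shift leaves a residual of 328.1 − (364) = -35.9 m north and 226.0 − (262) = -36.0 m east.
Residual distance = √((-35.9)² + (-36.0)²) = 50.8 m.

51 m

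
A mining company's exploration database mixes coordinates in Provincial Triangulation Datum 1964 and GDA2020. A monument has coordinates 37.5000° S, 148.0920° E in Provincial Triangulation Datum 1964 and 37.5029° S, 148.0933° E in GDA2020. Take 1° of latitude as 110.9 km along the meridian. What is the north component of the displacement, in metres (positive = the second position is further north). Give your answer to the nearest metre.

Δφ = -37.5029° − -37.5000° = -0.0029°; Δλ = 148.0933° − 148.0920° = +0.0013°.
ΔN = Δφ × 110900 = -321.6 m; ΔE = Δλ × 110900 × cos(-37.5000°) = +0.0013 × 110900 × 0.793353 = 114.4 m.

ΔN = -322 m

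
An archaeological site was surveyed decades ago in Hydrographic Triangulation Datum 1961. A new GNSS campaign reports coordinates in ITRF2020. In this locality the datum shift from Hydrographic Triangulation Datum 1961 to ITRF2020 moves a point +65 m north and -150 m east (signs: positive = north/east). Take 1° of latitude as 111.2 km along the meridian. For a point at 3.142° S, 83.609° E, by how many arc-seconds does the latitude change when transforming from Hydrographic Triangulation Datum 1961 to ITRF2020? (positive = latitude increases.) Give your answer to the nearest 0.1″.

1° of latitude = 111.2 km, so Δφ = 65.0 / 111200 = 0.0005845° = 2.104″.

Δφ = 2.1″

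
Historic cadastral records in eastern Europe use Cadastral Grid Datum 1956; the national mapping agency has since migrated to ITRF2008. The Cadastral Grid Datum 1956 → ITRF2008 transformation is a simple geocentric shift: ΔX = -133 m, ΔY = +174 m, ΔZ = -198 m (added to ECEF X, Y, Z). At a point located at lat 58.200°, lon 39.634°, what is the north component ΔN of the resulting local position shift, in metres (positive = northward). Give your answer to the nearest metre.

ΔN = -112 m

At φ = 58.200°, λ = 39.634°: sin φ = 0.849893, cos φ = 0.526956, sin λ = 0.637881, cos λ = 0.770135.
ΔN = −sin φ cos λ·ΔX − sin φ sin λ·ΔY + cos φ·ΔZ = −(0.849893)(0.770135)(-133) − (0.849893)(0.637881)(174) + (0.526956)(-198) = -111.62 m.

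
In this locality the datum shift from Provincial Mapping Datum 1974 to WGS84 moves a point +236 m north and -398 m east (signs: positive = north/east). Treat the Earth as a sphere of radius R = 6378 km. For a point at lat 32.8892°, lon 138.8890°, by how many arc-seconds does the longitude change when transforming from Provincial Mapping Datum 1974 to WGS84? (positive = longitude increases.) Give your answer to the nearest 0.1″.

At latitude 32.8892°, cos φ = 0.839722.
One radian of longitude at latitude φ spans R cos φ, so Δλ = ΔE / (R cos φ) = -398.0 / (6378000 × 0.839722) = -7.4313e-05 rad = -15.328″.

Δλ = -15.3″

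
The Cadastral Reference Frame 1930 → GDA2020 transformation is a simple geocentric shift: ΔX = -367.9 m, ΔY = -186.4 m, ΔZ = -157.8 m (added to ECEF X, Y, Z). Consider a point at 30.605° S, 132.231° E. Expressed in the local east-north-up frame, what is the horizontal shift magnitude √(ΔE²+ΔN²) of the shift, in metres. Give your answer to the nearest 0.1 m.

At φ = -30.605°, λ = 132.231°: sin φ = -0.509117, cos φ = 0.860698, sin λ = 0.740441, cos λ = -0.672121.
ΔE = −sin λ·ΔX + cos λ·ΔY = −(0.740441)·(-367.9) + (-0.672121)·(-186.4) = 397.69 m.
ΔN = −sin φ cos λ·ΔX − sin φ sin λ·ΔY + cos φ·ΔZ = −(-0.509117)(-0.672121)(-367.9) − (-0.509117)(0.740441)(-186.4) + (0.860698)(-157.8) = -80.19 m.
Horizontal magnitude = √(ΔE² + ΔN²) = √(397.69² + (-80.19)²) = 405.70 m.

405.7 m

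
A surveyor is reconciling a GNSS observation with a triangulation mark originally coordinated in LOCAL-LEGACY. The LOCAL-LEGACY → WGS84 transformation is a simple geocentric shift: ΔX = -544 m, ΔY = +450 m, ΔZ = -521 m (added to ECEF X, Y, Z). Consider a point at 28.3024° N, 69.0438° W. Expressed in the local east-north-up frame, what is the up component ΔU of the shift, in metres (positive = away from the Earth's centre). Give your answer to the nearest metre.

At φ = 28.3024°, λ = -69.0438°: sin φ = 0.474125, cos φ = 0.880457, sin λ = -0.933854, cos λ = 0.357654.
ΔU = cos φ cos λ·ΔX + cos φ sin λ·ΔY + sin φ·ΔZ = (0.880457)(0.357654)(-544) + (0.880457)(-0.933854)(450) + (0.474125)(-521) = -788.32 m.

ΔU = -788 m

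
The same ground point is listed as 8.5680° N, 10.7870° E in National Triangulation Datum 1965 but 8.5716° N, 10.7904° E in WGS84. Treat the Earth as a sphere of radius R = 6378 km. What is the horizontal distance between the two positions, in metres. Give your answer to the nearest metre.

Δφ = 8.5716° − 8.5680° = +0.0036°; Δλ = 10.7904° − 10.7870° = +0.0034°.
1° along a meridian = πR/180 = 111317 m.
ΔN = Δφ × 111317 = 400.7 m; ΔE = Δλ × 111317 × cos(8.5680°) = +0.0034 × 111317 × 0.988840 = 374.3 m.
Distance = √(ΔE² + ΔN²) = √(374.3² + 400.7²) = 548.3 m.

548 m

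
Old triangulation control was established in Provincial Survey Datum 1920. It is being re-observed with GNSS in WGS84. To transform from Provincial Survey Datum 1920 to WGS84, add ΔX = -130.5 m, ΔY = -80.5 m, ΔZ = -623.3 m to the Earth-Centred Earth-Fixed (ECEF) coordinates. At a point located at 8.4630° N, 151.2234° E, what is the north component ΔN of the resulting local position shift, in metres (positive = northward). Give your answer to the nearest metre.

At φ = 8.4630°, λ = 151.2234°: sin φ = 0.147171, cos φ = 0.989111, sin λ = 0.481396, cos λ = -0.876503.
ΔN = −sin φ cos λ·ΔX − sin φ sin λ·ΔY + cos φ·ΔZ = −(0.147171)(-0.876503)(-130.5) − (0.147171)(0.481396)(-80.5) + (0.989111)(-623.3) = -627.64 m.

ΔN = -628 m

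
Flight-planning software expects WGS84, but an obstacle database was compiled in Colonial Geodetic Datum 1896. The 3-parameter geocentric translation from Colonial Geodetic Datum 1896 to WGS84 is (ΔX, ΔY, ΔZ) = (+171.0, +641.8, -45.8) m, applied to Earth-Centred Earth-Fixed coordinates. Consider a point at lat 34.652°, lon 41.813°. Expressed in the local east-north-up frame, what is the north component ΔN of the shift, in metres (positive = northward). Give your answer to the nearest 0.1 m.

ΔN = -353.4 m

At φ = 34.652°, λ = 41.813°: sin φ = 0.568591, cos φ = 0.822621, sin λ = 0.666702, cos λ = 0.745325.
ΔN = −sin φ cos λ·ΔX − sin φ sin λ·ΔY + cos φ·ΔZ = −(0.568591)(0.745325)(171.0) − (0.568591)(0.666702)(641.8) + (0.822621)(-45.8) = -353.44 m.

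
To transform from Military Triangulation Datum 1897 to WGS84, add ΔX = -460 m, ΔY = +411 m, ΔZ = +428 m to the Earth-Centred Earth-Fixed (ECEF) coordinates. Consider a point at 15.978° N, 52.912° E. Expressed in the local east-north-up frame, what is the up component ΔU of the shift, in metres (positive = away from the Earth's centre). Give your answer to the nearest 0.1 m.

ΔU = 166.3 m

The local up (radial) axis is (cos φ cos λ, cos φ sin λ, sin φ), giving ΔU = -266.682 + 315.193 + 117.815 = 166.33 m.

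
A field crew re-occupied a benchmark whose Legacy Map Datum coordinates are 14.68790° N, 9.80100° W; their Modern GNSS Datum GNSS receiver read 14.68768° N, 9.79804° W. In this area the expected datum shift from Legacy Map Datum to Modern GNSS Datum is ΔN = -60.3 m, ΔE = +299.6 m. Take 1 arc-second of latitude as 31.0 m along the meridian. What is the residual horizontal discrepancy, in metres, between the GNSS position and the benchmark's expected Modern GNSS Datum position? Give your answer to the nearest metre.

41 m

Observed coordinate differences: Δφ = -0.00022°, Δλ = +0.00296°.
Converting to metres (1° lat = 111600 m, cos φ = 0.967321): observed ΔN = -24.6 m, observed ΔE = 319.5 m.
Subtracting the expected shift leaves a residual of -24.6 − (-60.3) = 35.7 m north and 319.5 − (299.6) = 19.9 m east.
Residual distance = √(35.7² + 19.9²) = 40.9 m.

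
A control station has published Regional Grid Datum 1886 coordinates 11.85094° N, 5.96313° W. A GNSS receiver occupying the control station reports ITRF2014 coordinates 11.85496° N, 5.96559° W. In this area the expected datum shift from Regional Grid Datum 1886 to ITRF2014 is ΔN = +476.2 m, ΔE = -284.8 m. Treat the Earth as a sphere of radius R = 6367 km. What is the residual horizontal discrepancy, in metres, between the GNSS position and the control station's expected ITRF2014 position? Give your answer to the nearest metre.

Observed coordinate differences: Δφ = +0.00402°, Δλ = -0.00246°.
Converting to metres (1° lat = 111125 m, cos φ = 0.978685): observed ΔN = 446.7 m, observed ΔE = -267.5 m.
Subtracting the expected shift leaves a residual of 446.7 − (476.2) = -29.5 m north and -267.5 − (-284.8) = 17.3 m east.
Residual distance = √((-29.5)² + 17.3²) = 34.2 m.

34 m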